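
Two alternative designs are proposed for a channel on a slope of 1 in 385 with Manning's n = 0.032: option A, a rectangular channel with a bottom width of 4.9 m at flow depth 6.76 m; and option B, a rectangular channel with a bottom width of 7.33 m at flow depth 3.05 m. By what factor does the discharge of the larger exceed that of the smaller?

1.56

Channel A: Flow area A = b·y = 4.9 × 6.76 = 33.12 m². Wetted perimeter P = b + 2y = 4.9 + 2×6.76 = 18.42 m. Hydraulic radius R = A/P = 33.12/18.42 = 1.798 m. Q_A = (1/0.032)·33.12·1.798^(2/3)·√0.002597 = 78.01 m³/s.
Channel B: Flow area A = b·y = 7.33 × 3.05 = 22.36 m². Wetted perimeter P = b + 2y = 7.33 + 2×3.05 = 13.43 m. Hydraulic radius R = A/P = 22.36/13.43 = 1.665 m. Q_B = (1/0.032)·22.36·1.665^(2/3)·√0.002597 = 50.01 m³/s.
The larger discharge is 78.01 m³/s and the smaller is 50.01 m³/s; the ratio is 1.56.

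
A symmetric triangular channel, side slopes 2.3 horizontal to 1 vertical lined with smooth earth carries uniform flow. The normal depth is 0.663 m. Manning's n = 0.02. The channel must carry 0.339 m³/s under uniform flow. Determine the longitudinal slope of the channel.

S = 0.00022

For a triangular section with side slope z = 2.3: A = zy² = 2.3×0.663² = 1.011 m²; P = 2y√(1+z²) = 2×0.663×2.508 = 3.326 m.
Hydraulic radius R = A/P = 1.011/3.326 = 0.304 m.
From Manning's equation, S = [nQ / (1 A R^(2/3))]² = [0.02 × 0.339 / (1 × 1.011 × 0.304^(2/3))]² = 0.00022.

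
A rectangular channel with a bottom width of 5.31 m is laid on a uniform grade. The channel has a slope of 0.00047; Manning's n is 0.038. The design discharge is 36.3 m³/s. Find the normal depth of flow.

y_n = 7.63 m

Manning's equation rearranged: A R^(2/3) = nQ / (1·√S) = 0.038 × 36.3 / (√0.00047) = 63.63.
Try y = 9.52 m: A R^(2/3) = 82.27 — high.
Try y = 6.29 m: A R^(2/3) = 50.64 — low.
Try y = 7.63 m: A R^(2/3) = 63.66 — ≈ 63.63.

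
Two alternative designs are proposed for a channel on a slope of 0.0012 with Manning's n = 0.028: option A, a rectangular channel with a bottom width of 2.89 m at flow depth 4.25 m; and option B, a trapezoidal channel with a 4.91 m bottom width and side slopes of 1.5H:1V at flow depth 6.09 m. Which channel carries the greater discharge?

Channel A: Flow area A = b·y = 2.89 × 4.25 = 12.28 m². Wetted perimeter P = b + 2y = 2.89 + 2×4.25 = 11.39 m. Hydraulic radius R = A/P = 12.28/11.39 = 1.078 m. Q_A = (1/0.028)·12.28·1.078^(2/3)·√0.0012 = 15.98 m³/s.
Channel B: With bottom width b = 4.91 m and side slope z = 1.5: A = (b + zy)y = (4.91 + 1.5×6.09)×6.09 = 85.53 m²; P = b + 2y√(1+z²) = 4.91 + 2×6.09×1.803 = 26.87 m. Hydraulic radius R = A/P = 85.53/26.87 = 3.184 m. Q_B = (1/0.028)·85.53·3.184^(2/3)·√0.0012 = 229 m³/s.
Q_A = 15.98 m³/s vs Q_B = 229 m³/s, so channel B carries more.

channel B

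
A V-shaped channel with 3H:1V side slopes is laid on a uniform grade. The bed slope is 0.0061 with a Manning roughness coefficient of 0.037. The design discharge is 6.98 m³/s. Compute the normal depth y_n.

Manning's equation rearranged: A R^(2/3) = nQ / (1·√S) = 0.037 × 6.98 / (√0.0061) = 3.307.
Try y = 1.41 m: A R^(2/3) = 4.561 — high.
Try y = 1.11 m: A R^(2/3) = 2.41 — low.
Try y = 1.25 m: A R^(2/3) = 3.308 — close enough.

y_n = 1.25 m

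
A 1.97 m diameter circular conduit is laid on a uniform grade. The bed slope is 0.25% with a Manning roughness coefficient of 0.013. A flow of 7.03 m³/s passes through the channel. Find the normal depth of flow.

Manning's equation rearranged: A R^(2/3) = nQ / (1·√S) = 0.013 × 7.03 / (√0.0025) = 1.828.
Trying y = 1.29 m: A R^(2/3) = 1.453 — low.
Trying y = 1.55 m: A R^(2/3) = 1.827 — matches.

y_n = 1.55 m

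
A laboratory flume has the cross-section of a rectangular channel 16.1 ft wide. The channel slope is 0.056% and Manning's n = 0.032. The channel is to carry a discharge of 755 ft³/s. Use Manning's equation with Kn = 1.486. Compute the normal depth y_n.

Manning's equation rearranged: A R^(2/3) = nQ / (1.486·√S) = 0.032 × 755 / (1.486 × √0.00056) = 687.
Try y = 15.9 ft: A R^(2/3) = 782.5 — too large.
Try y = 14.3 ft: A R^(2/3) = 686.6 — matches.

y_n = 14.3 ft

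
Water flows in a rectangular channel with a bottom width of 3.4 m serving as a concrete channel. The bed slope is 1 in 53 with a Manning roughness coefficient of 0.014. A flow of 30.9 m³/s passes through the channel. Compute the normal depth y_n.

Manning's equation rearranged: A R^(2/3) = nQ / (1·√S) = 0.014 × 30.9 / (√0.01887) = 3.149.
Try y = 0.857 m: A R^(2/3) = 2.003 — short.
Try y = 1.5 m: A R^(2/3) = 4.384 — over.
Try y = 1.18 m: A R^(2/3) = 3.152 — ≈ 3.149.

y_n = 1.18 m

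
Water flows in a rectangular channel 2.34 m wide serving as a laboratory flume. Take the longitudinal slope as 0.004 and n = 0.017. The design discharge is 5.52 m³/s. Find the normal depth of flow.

Manning's equation rearranged: A R^(2/3) = nQ / (1·√S) = 0.017 × 5.52 / (√0.004) = 1.484.
Try y = 1.06 m: A R^(2/3) = 1.677 — high.
Try y = 0.69 m: A R^(2/3) = 0.9256 — low.
Try y = 0.968 m: A R^(2/3) = 1.483 — close enough.

y_n = 0.968 m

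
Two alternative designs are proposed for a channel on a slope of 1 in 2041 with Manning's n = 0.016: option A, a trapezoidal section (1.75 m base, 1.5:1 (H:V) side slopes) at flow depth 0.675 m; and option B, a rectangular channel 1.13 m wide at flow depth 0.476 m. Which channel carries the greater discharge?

channel A

Channel A: With bottom width b = 1.75 m and side slope z = 1.5: A = (b + zy)y = (1.75 + 1.5×0.675)×0.675 = 1.865 m²; P = b + 2y√(1+z²) = 1.75 + 2×0.675×1.803 = 4.184 m. Hydraulic radius R = A/P = 1.865/4.184 = 0.4457 m. Q_A = (1/0.016)·1.865·0.4457^(2/3)·√0.00049 = 1.505 m³/s.
Channel B: Flow area A = b·y = 1.13 × 0.476 = 0.5379 m². Wetted perimeter P = b + 2y = 1.13 + 2×0.476 = 2.082 m. Hydraulic radius R = A/P = 0.5379/2.082 = 0.2583 m. Q_B = (1/0.016)·0.5379·0.2583^(2/3)·√0.00049 = 0.3018 m³/s.
Q_A = 1.505 m³/s vs Q_B = 0.3018 m³/s, so channel A carries more.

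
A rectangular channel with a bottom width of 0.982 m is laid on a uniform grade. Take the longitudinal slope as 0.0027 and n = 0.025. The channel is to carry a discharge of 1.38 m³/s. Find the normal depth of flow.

y_n = 1.34 m

Manning's equation rearranged: A R^(2/3) = nQ / (1·√S) = 0.025 × 1.38 / (√0.0027) = 0.664.
Try y = 0.946 m: A R^(2/3) = 0.4375 — too small.
Try y = 1.34 m: A R^(2/3) = 0.6651 — ≈ 0.664.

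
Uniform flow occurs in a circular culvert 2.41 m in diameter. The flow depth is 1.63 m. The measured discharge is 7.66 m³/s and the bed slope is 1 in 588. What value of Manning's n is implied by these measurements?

n = 0.014

For a circular section of diameter D = 2.41 m at depth y = 1.63 m, the central angle is θ = 2 arccos(1 − 2y/D) = 3.862 rad. Then A = (D²/8)(θ − sin θ) = 3.283 m² and P = Dθ/2 = 4.654 m.
Hydraulic radius R = A/P = 3.283/4.654 = 0.7055 m.
Rearranging Manning's equation: n = (1/Q) A R^(2/3) S^(1/2) = (1/7.66) × 3.283 × 0.7055^(2/3) × √0.001701 = 0.014.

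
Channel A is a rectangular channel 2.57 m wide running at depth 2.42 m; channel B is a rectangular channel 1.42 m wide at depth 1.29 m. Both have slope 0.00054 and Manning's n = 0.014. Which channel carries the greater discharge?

Channel A: Flow area A = b·y = 2.57 × 2.42 = 6.219 m². Wetted perimeter P = b + 2y = 2.57 + 2×2.42 = 7.41 m. Hydraulic radius R = A/P = 6.219/7.41 = 0.8393 m. Q_A = (1/0.014)·6.219·0.8393^(2/3)·√0.00054 = 9.186 m³/s.
Channel B: Flow area A = b·y = 1.42 × 1.29 = 1.832 m². Wetted perimeter P = b + 2y = 1.42 + 2×1.29 = 4 m. Hydraulic radius R = A/P = 1.832/4 = 0.4579 m. Q_B = (1/0.014)·1.832·0.4579^(2/3)·√0.00054 = 1.806 m³/s.
Q_A = 9.186 m³/s vs Q_B = 1.806 m³/s, so channel A carries more.

channel A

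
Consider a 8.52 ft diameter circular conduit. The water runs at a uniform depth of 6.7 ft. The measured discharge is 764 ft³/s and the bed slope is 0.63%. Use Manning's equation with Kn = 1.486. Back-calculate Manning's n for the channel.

n = 0.014

For a circular section of diameter D = 8.52 ft at depth y = 6.7 ft, the central angle is θ = 2 arccos(1 − 2y/D) = 4.361 rad. Then A = (D²/8)(θ − sin θ) = 48.09 ft² and P = Dθ/2 = 18.58 ft.
Hydraulic radius R = A/P = 48.09/18.58 = 2.589 ft.
Rearranging Manning's equation: n = (1.486/Q) A R^(2/3) S^(1/2) = (1.486/764) × 48.09 × 2.589^(2/3) × √0.0063 = 0.014.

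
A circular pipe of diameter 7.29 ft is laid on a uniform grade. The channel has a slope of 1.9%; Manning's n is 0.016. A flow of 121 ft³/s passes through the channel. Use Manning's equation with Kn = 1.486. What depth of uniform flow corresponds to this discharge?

y_n = 1.92 ft

Manning's equation rearranged: A R^(2/3) = nQ / (1.486·√S) = 0.016 × 121 / (1.486 × √0.019) = 9.452.
At y = 2.42 ft: A R^(2/3) = 14.81 — over.
At y = 1.41 ft: A R^(2/3) = 5.096 — short.
At y = 1.92 ft: A R^(2/3) = 9.456 — matches.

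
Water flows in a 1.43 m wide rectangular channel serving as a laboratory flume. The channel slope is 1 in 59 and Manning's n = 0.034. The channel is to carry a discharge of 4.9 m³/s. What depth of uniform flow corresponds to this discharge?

Manning's equation rearranged: A R^(2/3) = nQ / (1·√S) = 0.034 × 4.9 / (√0.01695) = 1.28.
At y = 1.03 m: A R^(2/3) = 0.8287 — low.
At y = 1.68 m: A R^(2/3) = 1.517 — high.
At y = 1.46 m: A R^(2/3) = 1.28 — ≈ 1.28.

y_n = 1.46 m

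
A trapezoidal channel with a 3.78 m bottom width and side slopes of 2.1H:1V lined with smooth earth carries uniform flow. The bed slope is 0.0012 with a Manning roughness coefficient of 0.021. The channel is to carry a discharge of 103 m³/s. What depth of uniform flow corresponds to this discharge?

y_n = 3.55 m

Manning's equation rearranged: A R^(2/3) = nQ / (1·√S) = 0.021 × 103 / (√0.0012) = 62.44.
Trying y = 3.89 m: A R^(2/3) = 76.82 — over.
Trying y = 3.55 m: A R^(2/3) = 62.58 — ≈ 62.44.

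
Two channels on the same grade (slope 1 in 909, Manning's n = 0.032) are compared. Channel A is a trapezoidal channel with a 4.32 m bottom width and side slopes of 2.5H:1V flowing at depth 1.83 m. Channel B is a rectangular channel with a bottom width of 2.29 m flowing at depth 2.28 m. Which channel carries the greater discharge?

Channel A: With bottom width b = 4.32 m and side slope z = 2.5: A = (b + zy)y = (4.32 + 2.5×1.83)×1.83 = 16.28 m²; P = b + 2y√(1+z²) = 4.32 + 2×1.83×2.693 = 14.17 m. Hydraulic radius R = A/P = 16.28/14.17 = 1.148 m. Q_A = (1/0.032)·16.28·1.148^(2/3)·√0.0011 = 18.5 m³/s.
Channel B: Flow area A = b·y = 2.29 × 2.28 = 5.221 m². Wetted perimeter P = b + 2y = 2.29 + 2×2.28 = 6.85 m. Hydraulic radius R = A/P = 5.221/6.85 = 0.7622 m. Q_B = (1/0.032)·5.221·0.7622^(2/3)·√0.0011 = 4.516 m³/s.
Q_A = 18.5 m³/s vs Q_B = 4.516 m³/s, so channel A carries more.

channel A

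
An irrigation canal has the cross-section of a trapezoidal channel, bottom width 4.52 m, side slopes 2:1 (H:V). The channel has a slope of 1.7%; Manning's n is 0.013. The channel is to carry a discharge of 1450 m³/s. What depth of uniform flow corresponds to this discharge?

Manning's equation rearranged: A R^(2/3) = nQ / (1·√S) = 0.013 × 1450 / (√0.017) = 144.6.
At y = 4.27 m: A R^(2/3) = 98.89 — short.
At y = 5.06 m: A R^(2/3) = 144.6 — matches.

y_n = 5.06 m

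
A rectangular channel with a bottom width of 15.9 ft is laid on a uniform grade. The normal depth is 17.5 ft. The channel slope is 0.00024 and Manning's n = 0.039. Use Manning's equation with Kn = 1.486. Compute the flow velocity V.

V = 1.83 ft/s

Flow area A = b·y = 15.9 × 17.5 = 278.2 ft². Wetted perimeter P = b + 2y = 15.9 + 2×17.5 = 50.9 ft.
Hydraulic radius R = A/P = 278.2/50.9 = 5.467 ft.
From Manning's equation, V = (1.486/n) R^(2/3) S^(1/2) = (1.486/0.039) × 5.467^(2/3) × 0.00024^(1/2) = 1.83 ft/s.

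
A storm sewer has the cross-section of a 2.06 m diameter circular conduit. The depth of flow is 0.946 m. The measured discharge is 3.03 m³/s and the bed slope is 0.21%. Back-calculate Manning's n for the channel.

n = 0.014

For a circular section of diameter D = 2.06 m at depth y = 0.946 m, the central angle is θ = 2 arccos(1 − 2y/D) = 2.978 rad. Then A = (D²/8)(θ − sin θ) = 1.494 m² and P = Dθ/2 = 3.068 m.
Hydraulic radius R = A/P = 1.494/3.068 = 0.4869 m.
Rearranging Manning's equation: n = (1/Q) A R^(2/3) S^(1/2) = (1/3.03) × 1.494 × 0.4869^(2/3) × √0.0021 = 0.014.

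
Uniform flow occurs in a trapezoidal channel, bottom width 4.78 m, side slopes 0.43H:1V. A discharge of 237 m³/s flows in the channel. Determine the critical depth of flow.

y_c = 5.33 m

At critical depth, Q² T / (g A³) = 1, i.e. A³/T = Q²/g = 237²/9.81 = 5726.
Trying y = 6.45 m: A³/T = 11200 — too large.
Trying y = 5.33 m: A³/T = 5719 — close enough.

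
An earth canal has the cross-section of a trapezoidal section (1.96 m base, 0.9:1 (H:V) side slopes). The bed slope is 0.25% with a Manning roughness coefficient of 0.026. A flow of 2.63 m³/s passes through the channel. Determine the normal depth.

y_n = 0.793 m

Manning's equation rearranged: A R^(2/3) = nQ / (1·√S) = 0.026 × 2.63 / (√0.0025) = 1.368.
At y = 0.686 m: A R^(2/3) = 1.061 — short.
At y = 0.793 m: A R^(2/3) = 1.367 — close enough.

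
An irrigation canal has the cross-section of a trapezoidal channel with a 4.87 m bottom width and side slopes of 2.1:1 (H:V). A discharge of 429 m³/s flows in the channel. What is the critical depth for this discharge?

At critical depth, Q² T / (g A³) = 1, i.e. A³/T = Q²/g = 429²/9.81 = 18760.
Trying y = 5.49 m: A³/T = 26130 — high.
Trying y = 4.46 m: A³/T = 10840 — low.
Trying y = 5.08 m: A³/T = 18770 — ≈ 18760.

y_c = 5.08 m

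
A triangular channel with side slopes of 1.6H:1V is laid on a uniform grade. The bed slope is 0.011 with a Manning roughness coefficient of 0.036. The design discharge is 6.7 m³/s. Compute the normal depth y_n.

y_n = 1.42 m

Manning's equation rearranged: A R^(2/3) = nQ / (1·√S) = 0.036 × 6.7 / (√0.011) = 2.3.
Try y = 1.01 m: A R^(2/3) = 0.9273 — too small.
Try y = 1.65 m: A R^(2/3) = 3.433 — too large.
Try y = 1.42 m: A R^(2/3) = 2.3 — close enough.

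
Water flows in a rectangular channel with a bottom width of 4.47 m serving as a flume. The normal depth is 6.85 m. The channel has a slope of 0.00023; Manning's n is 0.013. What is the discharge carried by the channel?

Q = 50.6 m³/s

Flow area A = b·y = 4.47 × 6.85 = 30.62 m². Wetted perimeter P = b + 2y = 4.47 + 2×6.85 = 18.17 m.
Hydraulic radius R = A/P = 30.62/18.17 = 1.685 m.
Manning's equation: Q = (1/n) A R^(2/3) S^(1/2) = (1/0.013) × 30.62 × 1.685^(2/3) × 0.00023^(1/2) = 50.6 m³/s.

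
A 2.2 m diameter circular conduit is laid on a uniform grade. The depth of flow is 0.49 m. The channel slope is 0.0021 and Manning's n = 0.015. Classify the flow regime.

For a circular section of diameter D = 2.2 m at depth y = 0.49 m, the central angle is θ = 2 arccos(1 − 2y/D) = 1.966 rad. Then A = (D²/8)(θ − sin θ) = 0.631 m² and P = Dθ/2 = 2.163 m.
Hydraulic radius R = A/P = 0.631/2.163 = 0.2918 m.
V = (1/n) R^(2/3) √S = (1/0.015) × 0.2918^(2/3) × √0.0021 = 1.344 m/s. Hydraulic depth D_h = A/T = 0.631/1.831 = 0.3447 m.
Froude number Fr = V/√(g·D_h) = 1.344/√(9.81×0.3447) = 0.731, which is less than 1, so the flow is subcritical.

subcritical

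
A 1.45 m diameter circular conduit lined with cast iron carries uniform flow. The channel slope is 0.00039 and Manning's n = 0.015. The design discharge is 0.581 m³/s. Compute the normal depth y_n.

y_n = 0.747 m

Manning's equation rearranged: A R^(2/3) = nQ / (1·√S) = 0.015 × 0.581 / (√0.00039) = 0.4413.
Try y = 0.512 m: A R^(2/3) = 0.2244 — short.
Try y = 0.747 m: A R^(2/3) = 0.4415 — matches.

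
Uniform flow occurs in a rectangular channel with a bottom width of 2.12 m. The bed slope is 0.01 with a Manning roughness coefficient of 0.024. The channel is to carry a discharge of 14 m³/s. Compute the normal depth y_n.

Manning's equation rearranged: A R^(2/3) = nQ / (1·√S) = 0.024 × 14 / (√0.01) = 3.36.
Try y = 1.63 m: A R^(2/3) = 2.572 — low.
Try y = 2.28 m: A R^(2/3) = 3.896 — high.
Try y = 2.02 m: A R^(2/3) = 3.361 — ≈ 3.36.

y_n = 2.02 m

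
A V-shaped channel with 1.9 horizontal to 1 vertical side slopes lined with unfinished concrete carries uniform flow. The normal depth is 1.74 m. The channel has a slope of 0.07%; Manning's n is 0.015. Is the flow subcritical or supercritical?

For a triangular section with side slope z = 1.9: A = zy² = 1.9×1.74² = 5.752 m²; P = 2y√(1+z²) = 2×1.74×2.147 = 7.472 m.
Hydraulic radius R = A/P = 5.752/7.472 = 0.7699 m.
V = (1/n) R^(2/3) √S = (1/0.015) × 0.7699^(2/3) × √0.0007 = 1.482 m/s. Hydraulic depth D_h = A/T = 5.752/6.612 = 0.87 m.
Froude number Fr = V/√(g·D_h) = 1.482/√(9.81×0.87) = 0.507, which is less than 1, so the flow is subcritical.

subcritical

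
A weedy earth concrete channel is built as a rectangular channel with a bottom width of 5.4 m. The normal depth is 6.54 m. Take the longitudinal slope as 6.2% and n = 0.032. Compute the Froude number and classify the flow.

Flow area A = b·y = 5.4 × 6.54 = 35.32 m². Wetted perimeter P = b + 2y = 5.4 + 2×6.54 = 18.48 m.
Hydraulic radius R = A/P = 35.32/18.48 = 1.911 m.
V = (1/n) R^(2/3) √S = (1/0.032) × 1.911^(2/3) × √0.062 = 11.98 m/s. Hydraulic depth D_h = A/T = 35.32/5.4 = 6.54 m.
Froude number Fr = V/√(g·D_h) = 11.98/√(9.81×6.54) = 1.5, which is greater than 1, so the flow is supercritical.

supercritical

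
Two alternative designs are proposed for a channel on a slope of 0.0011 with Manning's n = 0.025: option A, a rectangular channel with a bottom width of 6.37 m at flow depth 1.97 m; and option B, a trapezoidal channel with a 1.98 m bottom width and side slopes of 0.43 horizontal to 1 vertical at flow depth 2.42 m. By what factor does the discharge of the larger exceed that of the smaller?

Channel A: Flow area A = b·y = 6.37 × 1.97 = 12.55 m². Wetted perimeter P = b + 2y = 6.37 + 2×1.97 = 10.31 m. Hydraulic radius R = A/P = 12.55/10.31 = 1.217 m. Q_A = (1/0.025)·12.55·1.217^(2/3)·√0.0011 = 18.98 m³/s.
Channel B: With bottom width b = 1.98 m and side slope z = 0.43: A = (b + zy)y = (1.98 + 0.43×2.42)×2.42 = 7.31 m²; P = b + 2y√(1+z²) = 1.98 + 2×2.42×1.089 = 7.248 m. Hydraulic radius R = A/P = 7.31/7.248 = 1.008 m. Q_B = (1/0.025)·7.31·1.008^(2/3)·√0.0011 = 9.752 m³/s.
The larger discharge is 18.98 m³/s and the smaller is 9.752 m³/s; the ratio is 1.95.

1.95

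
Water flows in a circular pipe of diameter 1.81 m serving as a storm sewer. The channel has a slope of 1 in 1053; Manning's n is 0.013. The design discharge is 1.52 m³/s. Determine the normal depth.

y_n = 0.821 m

Manning's equation rearranged: A R^(2/3) = nQ / (1·√S) = 0.013 × 1.52 / (√0.0009497) = 0.6412.
Trying y = 1.05 m: A R^(2/3) = 0.967 — over.
Trying y = 0.617 m: A R^(2/3) = 0.3794 — short.
Trying y = 0.821 m: A R^(2/3) = 0.6406 — ≈ 0.6412.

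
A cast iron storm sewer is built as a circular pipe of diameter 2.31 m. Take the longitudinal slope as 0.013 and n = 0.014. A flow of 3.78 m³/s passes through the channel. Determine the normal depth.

Manning's equation rearranged: A R^(2/3) = nQ / (1·√S) = 0.014 × 3.78 / (√0.013) = 0.4641.
Try y = 0.731 m: A R^(2/3) = 0.6309 — too large.
Try y = 0.546 m: A R^(2/3) = 0.3561 — too small.
Try y = 0.624 m: A R^(2/3) = 0.4639 — close enough.

y_n = 0.624 m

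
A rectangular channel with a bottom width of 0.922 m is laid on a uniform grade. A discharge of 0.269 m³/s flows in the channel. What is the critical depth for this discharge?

For a rectangular channel, critical depth y_c = (q²/g)^(1/3) where q = Q/b = 0.269/0.922 = 0.2918 m²/s.
So y_c = (0.2918²/9.81)^(1/3) = 0.205 m.

y_c = 0.205 m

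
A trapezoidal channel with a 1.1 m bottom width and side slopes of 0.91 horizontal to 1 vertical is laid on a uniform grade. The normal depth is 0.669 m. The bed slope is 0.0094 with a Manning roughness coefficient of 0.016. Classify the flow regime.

With bottom width b = 1.1 m and side slope z = 0.91: A = (b + zy)y = (1.1 + 0.91×0.669)×0.669 = 1.143 m²; P = b + 2y√(1+z²) = 1.1 + 2×0.669×1.352 = 2.909 m.
Hydraulic radius R = A/P = 1.143/2.909 = 0.393 m.
V = (1/n) R^(2/3) √S = (1/0.016) × 0.393^(2/3) × √0.0094 = 3.251 m/s. Hydraulic depth D_h = A/T = 1.143/2.318 = 0.4933 m.
Froude number Fr = V/√(g·D_h) = 3.251/√(9.81×0.4933) = 1.48, which is greater than 1, so the flow is supercritical.

supercritical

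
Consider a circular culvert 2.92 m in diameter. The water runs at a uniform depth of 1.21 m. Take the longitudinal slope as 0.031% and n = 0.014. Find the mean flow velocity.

V = 0.936 m/s

For a circular section of diameter D = 2.92 m at depth y = 1.21 m, the central angle is θ = 2 arccos(1 − 2y/D) = 2.797 rad. Then A = (D²/8)(θ − sin θ) = 2.622 m² and P = Dθ/2 = 4.084 m.
Hydraulic radius R = A/P = 2.622/4.084 = 0.642 m.
From Manning's equation, V = (1/n) R^(2/3) S^(1/2) = (1/0.014) × 0.642^(2/3) × 0.00031^(1/2) = 0.936 m/s.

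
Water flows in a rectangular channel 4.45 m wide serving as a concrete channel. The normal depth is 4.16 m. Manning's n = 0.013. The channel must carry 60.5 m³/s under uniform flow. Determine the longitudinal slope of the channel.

Flow area A = b·y = 4.45 × 4.16 = 18.51 m². Wetted perimeter P = b + 2y = 4.45 + 2×4.16 = 12.77 m.
Hydraulic radius R = A/P = 18.51/12.77 = 1.45 m.
From Manning's equation, S = [nQ / (1 A R^(2/3))]² = [0.013 × 60.5 / (1 × 18.51 × 1.45^(2/3))]² = 0.0011.

S = 0.0011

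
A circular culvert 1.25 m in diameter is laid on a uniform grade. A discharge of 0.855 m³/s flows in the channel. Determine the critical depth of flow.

y_c = 0.493 m

At critical depth, Q² T / (g A³) = 1, i.e. A³/T = Q²/g = 0.855²/9.81 = 0.07452.
Trying y = 0.407 m: A³/T = 0.03558 — short.
Trying y = 0.574 m: A³/T = 0.1335 — over.
Trying y = 0.493 m: A³/T = 0.0745 — ≈ 0.07452.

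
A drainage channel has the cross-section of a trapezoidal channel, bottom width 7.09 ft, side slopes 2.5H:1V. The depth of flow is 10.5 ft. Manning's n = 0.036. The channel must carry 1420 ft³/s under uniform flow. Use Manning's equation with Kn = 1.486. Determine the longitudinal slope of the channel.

With bottom width b = 7.09 ft and side slope z = 2.5: A = (b + zy)y = (7.09 + 2.5×10.5)×10.5 = 350.1 ft²; P = b + 2y√(1+z²) = 7.09 + 2×10.5×2.693 = 63.63 ft.
Hydraulic radius R = A/P = 350.1/63.63 = 5.501 ft.
From Manning's equation, S = [nQ / (1.486 A R^(2/3))]² = [0.036 × 1420 / (1.486 × 350.1 × 5.501^(2/3))]² = 0.000994.

S = 0.000994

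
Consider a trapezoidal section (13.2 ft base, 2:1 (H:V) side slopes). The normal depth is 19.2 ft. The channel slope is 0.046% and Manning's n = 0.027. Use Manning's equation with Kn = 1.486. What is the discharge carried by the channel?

With bottom width b = 13.2 ft and side slope z = 2: A = (b + zy)y = (13.2 + 2×19.2)×19.2 = 990.7 ft²; P = b + 2y√(1+z²) = 13.2 + 2×19.2×2.236 = 99.07 ft.
Hydraulic radius R = A/P = 990.7/99.07 = 10 ft.
Manning's equation: Q = (1.486/n) A R^(2/3) S^(1/2) = (1.486/0.027) × 990.7 × 10^(2/3) × 0.00046^(1/2) = 5430 ft³/s.

Q = 5430 ft³/s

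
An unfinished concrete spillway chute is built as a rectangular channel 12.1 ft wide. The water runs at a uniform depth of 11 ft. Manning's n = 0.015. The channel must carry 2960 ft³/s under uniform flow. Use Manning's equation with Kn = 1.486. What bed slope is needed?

S = 0.0082

Flow area A = b·y = 12.1 × 11 = 133.1 ft². Wetted perimeter P = b + 2y = 12.1 + 2×11 = 34.1 ft.
Hydraulic radius R = A/P = 133.1/34.1 = 3.903 ft.
From Manning's equation, S = [nQ / (1.486 A R^(2/3))]² = [0.015 × 2960 / (1.486 × 133.1 × 3.903^(2/3))]² = 0.0082.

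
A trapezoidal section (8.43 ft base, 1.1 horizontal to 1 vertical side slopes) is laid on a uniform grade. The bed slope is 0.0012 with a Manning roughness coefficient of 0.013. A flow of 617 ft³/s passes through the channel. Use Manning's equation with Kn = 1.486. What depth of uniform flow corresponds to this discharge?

y_n = 5.2 ft

Manning's equation rearranged: A R^(2/3) = nQ / (1.486·√S) = 0.013 × 617 / (1.486 × √0.0012) = 155.8.
At y = 4.41 ft: A R^(2/3) = 114.1 — too small.
At y = 6.05 ft: A R^(2/3) = 208.6 — too large.
At y = 5.2 ft: A R^(2/3) = 155.8 — ≈ 155.8.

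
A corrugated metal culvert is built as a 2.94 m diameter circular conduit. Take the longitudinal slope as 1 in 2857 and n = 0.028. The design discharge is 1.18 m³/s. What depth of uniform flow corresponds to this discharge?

Manning's equation rearranged: A R^(2/3) = nQ / (1·√S) = 0.028 × 1.18 / (√0.00035) = 1.766.
At y = 0.909 m: A R^(2/3) = 1.148 — short.
At y = 1.44 m: A R^(2/3) = 2.669 — over.
At y = 1.14 m: A R^(2/3) = 1.76 — matches.

y_n = 1.14 m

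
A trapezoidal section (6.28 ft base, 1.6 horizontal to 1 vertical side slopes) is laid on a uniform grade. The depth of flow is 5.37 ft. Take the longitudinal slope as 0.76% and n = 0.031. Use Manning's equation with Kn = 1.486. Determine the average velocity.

With bottom width b = 6.28 ft and side slope z = 1.6: A = (b + zy)y = (6.28 + 1.6×5.37)×5.37 = 79.86 ft²; P = b + 2y√(1+z²) = 6.28 + 2×5.37×1.887 = 26.54 ft.
Hydraulic radius R = A/P = 79.86/26.54 = 3.009 ft.
From Manning's equation, V = (1.486/n) R^(2/3) S^(1/2) = (1.486/0.031) × 3.009^(2/3) × 0.0076^(1/2) = 8.71 ft/s.

V = 8.71 ft/s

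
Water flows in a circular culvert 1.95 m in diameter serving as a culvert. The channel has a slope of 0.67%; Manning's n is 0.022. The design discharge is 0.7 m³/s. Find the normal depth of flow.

Manning's equation rearranged: A R^(2/3) = nQ / (1·√S) = 0.022 × 0.7 / (√0.0067) = 0.1881.
Try y = 0.496 m: A R^(2/3) = 0.2622 — over.
Try y = 0.367 m: A R^(2/3) = 0.1432 — short.
Try y = 0.42 m: A R^(2/3) = 0.1881 — matches.

y_n = 0.42 m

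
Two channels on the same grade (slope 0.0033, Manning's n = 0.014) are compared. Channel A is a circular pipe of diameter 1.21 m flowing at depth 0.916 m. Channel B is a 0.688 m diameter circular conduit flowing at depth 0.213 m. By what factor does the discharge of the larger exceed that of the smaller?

Channel A: For a circular section of diameter D = 1.21 m at depth y = 0.916 m, the central angle is θ = 2 arccos(1 − 2y/D) = 4.221 rad. Then A = (D²/8)(θ − sin θ) = 0.934 m² and P = Dθ/2 = 2.554 m. Hydraulic radius R = A/P = 0.934/2.554 = 0.3657 m. Q_A = (1/0.014)·0.934·0.3657^(2/3)·√0.0033 = 1.96 m³/s.
Channel B: For a circular section of diameter D = 0.688 m at depth y = 0.213 m, the central angle is θ = 2 arccos(1 − 2y/D) = 2.36 rad. Then A = (D²/8)(θ − sin θ) = 0.09798 m² and P = Dθ/2 = 0.8119 m. Hydraulic radius R = A/P = 0.09798/0.8119 = 0.1207 m. Q_B = (1/0.014)·0.09798·0.1207^(2/3)·√0.0033 = 0.09818 m³/s.
The larger discharge is 1.96 m³/s and the smaller is 0.09818 m³/s; the ratio is 20.

20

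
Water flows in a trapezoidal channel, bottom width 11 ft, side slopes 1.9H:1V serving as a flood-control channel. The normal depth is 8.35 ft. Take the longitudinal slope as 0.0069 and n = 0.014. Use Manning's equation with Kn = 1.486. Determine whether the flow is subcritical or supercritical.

With bottom width b = 11 ft and side slope z = 1.9: A = (b + zy)y = (11 + 1.9×8.35)×8.35 = 224.3 ft²; P = b + 2y√(1+z²) = 11 + 2×8.35×2.147 = 46.86 ft.
Hydraulic radius R = A/P = 224.3/46.86 = 4.787 ft.
V = (1.486/n) R^(2/3) √S = (1.486/0.014) × 4.787^(2/3) × √0.0069 = 25.04 ft/s. Hydraulic depth D_h = A/T = 224.3/42.73 = 5.25 ft.
Froude number Fr = V/√(g·D_h) = 25.04/√(32.2×5.25) = 1.93, which is greater than 1, so the flow is supercritical.

supercritical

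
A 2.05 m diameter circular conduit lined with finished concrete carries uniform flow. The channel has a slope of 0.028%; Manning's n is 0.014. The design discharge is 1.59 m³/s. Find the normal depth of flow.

y_n = 1.18 m

Manning's equation rearranged: A R^(2/3) = nQ / (1·√S) = 0.014 × 1.59 / (√0.00028) = 1.33.
Try y = 0.849 m: A R^(2/3) = 0.7588 — short.
Try y = 1.18 m: A R^(2/3) = 1.331 — ≈ 1.33.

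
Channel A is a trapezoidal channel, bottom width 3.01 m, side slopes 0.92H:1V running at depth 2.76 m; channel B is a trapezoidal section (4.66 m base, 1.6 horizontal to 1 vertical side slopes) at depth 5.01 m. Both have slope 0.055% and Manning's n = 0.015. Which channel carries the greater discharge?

Channel A: With bottom width b = 3.01 m and side slope z = 0.92: A = (b + zy)y = (3.01 + 0.92×2.76)×2.76 = 15.32 m²; P = b + 2y√(1+z²) = 3.01 + 2×2.76×1.359 = 10.51 m. Hydraulic radius R = A/P = 15.32/10.51 = 1.457 m. Q_A = (1/0.015)·15.32·1.457^(2/3)·√0.00055 = 30.78 m³/s.
Channel B: With bottom width b = 4.66 m and side slope z = 1.6: A = (b + zy)y = (4.66 + 1.6×5.01)×5.01 = 63.51 m²; P = b + 2y√(1+z²) = 4.66 + 2×5.01×1.887 = 23.57 m. Hydraulic radius R = A/P = 63.51/23.57 = 2.695 m. Q_B = (1/0.015)·63.51·2.695^(2/3)·√0.00055 = 192.3 m³/s.
Q_A = 30.78 m³/s vs Q_B = 192.3 m³/s, so channel B carries more.

channel B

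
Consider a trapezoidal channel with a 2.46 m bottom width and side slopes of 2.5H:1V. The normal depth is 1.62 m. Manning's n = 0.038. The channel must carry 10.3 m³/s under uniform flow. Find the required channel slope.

S = 0.00149

With bottom width b = 2.46 m and side slope z = 2.5: A = (b + zy)y = (2.46 + 2.5×1.62)×1.62 = 10.55 m²; P = b + 2y√(1+z²) = 2.46 + 2×1.62×2.693 = 11.18 m.
Hydraulic radius R = A/P = 10.55/11.18 = 0.943 m.
From Manning's equation, S = [nQ / (1 A R^(2/3))]² = [0.038 × 10.3 / (1 × 10.55 × 0.943^(2/3))]² = 0.00149.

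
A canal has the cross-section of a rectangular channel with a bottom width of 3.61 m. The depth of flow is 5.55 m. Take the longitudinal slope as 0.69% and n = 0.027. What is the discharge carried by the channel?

Q = 75.7 m³/s

Flow area A = b·y = 3.61 × 5.55 = 20.04 m². Wetted perimeter P = b + 2y = 3.61 + 2×5.55 = 14.71 m.
Hydraulic radius R = A/P = 20.04/14.71 = 1.362 m.
Manning's equation: Q = (1/n) A R^(2/3) S^(1/2) = (1/0.027) × 20.04 × 1.362^(2/3) × 0.0069^(1/2) = 75.7 m³/s.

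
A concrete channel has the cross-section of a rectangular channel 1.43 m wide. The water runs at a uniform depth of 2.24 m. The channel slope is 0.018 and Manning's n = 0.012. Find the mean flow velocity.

V = 7.43 m/s

Flow area A = b·y = 1.43 × 2.24 = 3.203 m². Wetted perimeter P = b + 2y = 1.43 + 2×2.24 = 5.91 m.
Hydraulic radius R = A/P = 3.203/5.91 = 0.542 m.
From Manning's equation, V = (1/n) R^(2/3) S^(1/2) = (1/0.012) × 0.542^(2/3) × 0.018^(1/2) = 7.43 m/s.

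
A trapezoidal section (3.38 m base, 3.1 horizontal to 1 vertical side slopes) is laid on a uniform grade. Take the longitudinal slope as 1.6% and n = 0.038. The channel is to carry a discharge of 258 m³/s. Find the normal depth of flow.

y_n = 3.52 m

Manning's equation rearranged: A R^(2/3) = nQ / (1·√S) = 0.038 × 258 / (√0.016) = 77.51.
Try y = 3.84 m: A R^(2/3) = 95.23 — too large.
Try y = 2.61 m: A R^(2/3) = 38.69 — too small.
Try y = 3.52 m: A R^(2/3) = 77.5 — close enough.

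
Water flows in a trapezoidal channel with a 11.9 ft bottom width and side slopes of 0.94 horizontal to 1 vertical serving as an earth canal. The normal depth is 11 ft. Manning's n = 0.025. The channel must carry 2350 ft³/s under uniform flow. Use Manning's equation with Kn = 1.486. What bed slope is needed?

S = 0.0025

With bottom width b = 11.9 ft and side slope z = 0.94: A = (b + zy)y = (11.9 + 0.94×11)×11 = 244.6 ft²; P = b + 2y√(1+z²) = 11.9 + 2×11×1.372 = 42.09 ft.
Hydraulic radius R = A/P = 244.6/42.09 = 5.812 ft.
From Manning's equation, S = [nQ / (1.486 A R^(2/3))]² = [0.025 × 2350 / (1.486 × 244.6 × 5.812^(2/3))]² = 0.0025.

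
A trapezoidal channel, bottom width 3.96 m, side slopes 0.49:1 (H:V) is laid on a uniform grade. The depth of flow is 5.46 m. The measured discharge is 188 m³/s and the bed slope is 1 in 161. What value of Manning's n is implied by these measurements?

n = 0.0261

With bottom width b = 3.96 m and side slope z = 0.49: A = (b + zy)y = (3.96 + 0.49×5.46)×5.46 = 36.23 m²; P = b + 2y√(1+z²) = 3.96 + 2×5.46×1.114 = 16.12 m.
Hydraulic radius R = A/P = 36.23/16.12 = 2.247 m.
Rearranging Manning's equation: n = (1/Q) A R^(2/3) S^(1/2) = (1/188) × 36.23 × 2.247^(2/3) × √0.006211 = 0.0261.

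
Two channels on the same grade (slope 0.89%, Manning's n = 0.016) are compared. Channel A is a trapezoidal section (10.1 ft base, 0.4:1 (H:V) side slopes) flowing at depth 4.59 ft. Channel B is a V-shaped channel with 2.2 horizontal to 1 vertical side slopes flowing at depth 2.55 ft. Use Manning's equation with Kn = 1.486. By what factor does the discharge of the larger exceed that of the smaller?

Channel A: With bottom width b = 10.1 ft and side slope z = 0.4: A = (b + zy)y = (10.1 + 0.4×4.59)×4.59 = 54.79 ft²; P = b + 2y√(1+z²) = 10.1 + 2×4.59×1.077 = 19.99 ft. Hydraulic radius R = A/P = 54.79/19.99 = 2.741 ft. Q_A = (1.486/0.016)·54.79·2.741^(2/3)·√0.0089 = 940.2 ft³/s.
Channel B: For a triangular section with side slope z = 2.2: A = zy² = 2.2×2.55² = 14.31 ft²; P = 2y√(1+z²) = 2×2.55×2.417 = 12.32 ft. Hydraulic radius R = A/P = 14.31/12.32 = 1.161 ft. Q_B = (1.486/0.016)·14.31·1.161^(2/3)·√0.0089 = 138.4 ft³/s.
The larger discharge is 940.2 ft³/s and the smaller is 138.4 ft³/s; the ratio is 6.79.

6.79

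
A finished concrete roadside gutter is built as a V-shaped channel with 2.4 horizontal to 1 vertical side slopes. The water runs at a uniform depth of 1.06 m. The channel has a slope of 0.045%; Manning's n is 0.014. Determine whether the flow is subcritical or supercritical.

For a triangular section with side slope z = 2.4: A = zy² = 2.4×1.06² = 2.697 m²; P = 2y√(1+z²) = 2×1.06×2.6 = 5.512 m.
Hydraulic radius R = A/P = 2.697/5.512 = 0.4892 m.
V = (1/n) R^(2/3) √S = (1/0.014) × 0.4892^(2/3) × √0.00045 = 0.9408 m/s. Hydraulic depth D_h = A/T = 2.697/5.088 = 0.53 m.
Froude number Fr = V/√(g·D_h) = 0.9408/√(9.81×0.53) = 0.413, which is less than 1, so the flow is subcritical.

subcritical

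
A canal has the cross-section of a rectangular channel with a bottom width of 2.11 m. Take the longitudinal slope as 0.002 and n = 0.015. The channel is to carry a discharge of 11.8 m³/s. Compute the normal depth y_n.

Manning's equation rearranged: A R^(2/3) = nQ / (1·√S) = 0.015 × 11.8 / (√0.002) = 3.958.
Trying y = 2.59 m: A R^(2/3) = 4.51 — too large.
Trying y = 2.32 m: A R^(2/3) = 3.951 — ≈ 3.958.

y_n = 2.32 m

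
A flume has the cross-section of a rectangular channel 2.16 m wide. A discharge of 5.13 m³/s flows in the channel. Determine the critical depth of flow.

y_c = 0.832 m

For a rectangular channel, critical depth y_c = (q²/g)^(1/3) where q = Q/b = 5.13/2.16 = 2.375 m²/s.
So y_c = (2.375²/9.81)^(1/3) = 0.832 m.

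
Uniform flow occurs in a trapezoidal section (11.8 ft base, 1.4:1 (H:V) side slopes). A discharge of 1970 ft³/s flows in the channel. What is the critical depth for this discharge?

At critical depth, Q² T / (g A³) = 1, i.e. A³/T = Q²/g = 1970²/32.2 = 120500.
At y = 8.38 ft: A³/T = 217500 — high.
At y = 5.32 ft: A³/T = 40220 — low.
At y = 7.17 ft: A³/T = 120400 — close enough.

y_c = 7.17 ft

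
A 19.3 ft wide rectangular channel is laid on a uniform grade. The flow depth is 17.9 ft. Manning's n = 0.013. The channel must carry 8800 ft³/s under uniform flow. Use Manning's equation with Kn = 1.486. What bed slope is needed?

Flow area A = b·y = 19.3 × 17.9 = 345.5 ft². Wetted perimeter P = b + 2y = 19.3 + 2×17.9 = 55.1 ft.
Hydraulic radius R = A/P = 345.5/55.1 = 6.27 ft.
From Manning's equation, S = [nQ / (1.486 A R^(2/3))]² = [0.013 × 8800 / (1.486 × 345.5 × 6.27^(2/3))]² = 0.0043.

S = 0.0043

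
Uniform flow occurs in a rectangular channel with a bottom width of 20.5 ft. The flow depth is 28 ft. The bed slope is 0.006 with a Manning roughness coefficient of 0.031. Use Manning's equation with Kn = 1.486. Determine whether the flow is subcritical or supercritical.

Flow area A = b·y = 20.5 × 28 = 574 ft². Wetted perimeter P = b + 2y = 20.5 + 2×28 = 76.5 ft.
Hydraulic radius R = A/P = 574/76.5 = 7.503 ft.
V = (1.486/n) R^(2/3) √S = (1.486/0.031) × 7.503^(2/3) × √0.006 = 14.23 ft/s. Hydraulic depth D_h = A/T = 574/20.5 = 28 ft.
Froude number Fr = V/√(g·D_h) = 14.23/√(32.2×28) = 0.474, which is less than 1, so the flow is subcritical.

subcritical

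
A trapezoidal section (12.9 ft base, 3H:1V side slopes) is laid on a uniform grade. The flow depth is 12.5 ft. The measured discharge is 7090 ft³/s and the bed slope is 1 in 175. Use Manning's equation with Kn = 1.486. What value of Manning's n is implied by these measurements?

n = 0.036

With bottom width b = 12.9 ft and side slope z = 3: A = (b + zy)y = (12.9 + 3×12.5)×12.5 = 630 ft²; P = b + 2y√(1+z²) = 12.9 + 2×12.5×3.162 = 91.96 ft.
Hydraulic radius R = A/P = 630/91.96 = 6.851 ft.
Rearranging Manning's equation: n = (1.486/Q) A R^(2/3) S^(1/2) = (1.486/7090) × 630 × 6.851^(2/3) × √0.005714 = 0.036.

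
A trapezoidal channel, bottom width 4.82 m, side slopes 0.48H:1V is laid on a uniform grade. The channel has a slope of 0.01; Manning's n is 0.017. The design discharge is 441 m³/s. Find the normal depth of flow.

y_n = 5.55 m

Manning's equation rearranged: A R^(2/3) = nQ / (1·√S) = 0.017 × 441 / (√0.01) = 74.97.
Try y = 4.62 m: A R^(2/3) = 54.29 — too small.
Try y = 6.58 m: A R^(2/3) = 101.9 — too large.
Try y = 5.55 m: A R^(2/3) = 74.96 — matches.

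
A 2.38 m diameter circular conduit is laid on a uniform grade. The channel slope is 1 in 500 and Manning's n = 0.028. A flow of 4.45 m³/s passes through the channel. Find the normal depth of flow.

Manning's equation rearranged: A R^(2/3) = nQ / (1·√S) = 0.028 × 4.45 / (√0.002) = 2.786.
Try y = 2.11 m: A R^(2/3) = 3.331 — too large.
Try y = 1.5 m: A R^(2/3) = 2.276 — too small.
Try y = 1.74 m: A R^(2/3) = 2.784 — ≈ 2.786.

y_n = 1.74 m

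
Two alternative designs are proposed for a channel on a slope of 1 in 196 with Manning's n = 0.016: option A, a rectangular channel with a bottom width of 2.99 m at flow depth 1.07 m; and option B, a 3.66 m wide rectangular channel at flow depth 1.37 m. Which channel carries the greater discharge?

Channel A: Flow area A = b·y = 2.99 × 1.07 = 3.199 m². Wetted perimeter P = b + 2y = 2.99 + 2×1.07 = 5.13 m. Hydraulic radius R = A/P = 3.199/5.13 = 0.6236 m. Q_A = (1/0.016)·3.199·0.6236^(2/3)·√0.005102 = 10.43 m³/s.
Channel B: Flow area A = b·y = 3.66 × 1.37 = 5.014 m². Wetted perimeter P = b + 2y = 3.66 + 2×1.37 = 6.4 m. Hydraulic radius R = A/P = 5.014/6.4 = 0.7835 m. Q_B = (1/0.016)·5.014·0.7835^(2/3)·√0.005102 = 19.02 m³/s.
Q_A = 10.43 m³/s vs Q_B = 19.02 m³/s, so channel B carries more.

channel B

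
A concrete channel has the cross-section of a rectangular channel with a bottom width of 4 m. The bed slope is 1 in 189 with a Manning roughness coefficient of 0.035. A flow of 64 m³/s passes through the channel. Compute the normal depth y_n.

y_n = 5.89 m

Manning's equation rearranged: A R^(2/3) = nQ / (1·√S) = 0.035 × 64 / (√0.005291) = 30.79.
Trying y = 5.05 m: A R^(2/3) = 25.67 — too small.
Trying y = 6.43 m: A R^(2/3) = 34.08 — too large.
Trying y = 5.89 m: A R^(2/3) = 30.78 — ≈ 30.79.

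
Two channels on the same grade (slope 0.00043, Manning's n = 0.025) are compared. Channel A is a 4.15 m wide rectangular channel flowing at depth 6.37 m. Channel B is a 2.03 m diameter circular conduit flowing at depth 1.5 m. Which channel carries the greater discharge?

Channel A: Flow area A = b·y = 4.15 × 6.37 = 26.44 m². Wetted perimeter P = b + 2y = 4.15 + 2×6.37 = 16.89 m. Hydraulic radius R = A/P = 26.44/16.89 = 1.565 m. Q_A = (1/0.025)·26.44·1.565^(2/3)·√0.00043 = 29.56 m³/s.
Channel B: For a circular section of diameter D = 2.03 m at depth y = 1.5 m, the central angle is θ = 2 arccos(1 − 2y/D) = 4.138 rad. Then A = (D²/8)(θ − sin θ) = 2.564 m² and P = Dθ/2 = 4.2 m. Hydraulic radius R = A/P = 2.564/4.2 = 0.6105 m. Q_B = (1/0.025)·2.564·0.6105^(2/3)·√0.00043 = 1.53 m³/s.
Q_A = 29.56 m³/s vs Q_B = 1.53 m³/s, so channel A carries more.

channel A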